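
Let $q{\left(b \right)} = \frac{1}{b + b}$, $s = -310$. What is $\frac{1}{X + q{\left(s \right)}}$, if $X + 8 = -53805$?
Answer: $- \frac{620}{33364061} \approx -1.8583 \cdot 10^{-5}$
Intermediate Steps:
$X = -53813$ ($X = -8 - 53805 = -53813$)
$q{\left(b \right)} = \frac{1}{2 b}$
$\frac{1}{X + q{\left(s \right)}} = \frac{1}{-53813 + \frac{1}{2 \left(-310\right)}} = \frac{1}{-53813 + \frac{1}{2} \left(- \frac{1}{310}\right)} = \frac{1}{-53813 - \frac{1}{620}} = \frac{1}{- \frac{33364061}{620}} = - \frac{620}{33364061}$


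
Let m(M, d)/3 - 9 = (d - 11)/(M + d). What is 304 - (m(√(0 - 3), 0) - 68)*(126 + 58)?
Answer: 7848 - 2024*I*√3 ≈ 7848.0 - 3505.7*I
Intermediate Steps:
m(M, d) = 27 + 3*(-11 + d)/(M + d) (m(M, d) = 27 + 3*((d - 11)/(M + d)) = 27 + 3*((-11 + d)/(M + d)) = 27 + 3*(-11 + d)/(M + d))
304 - (m(√(0 - 3), 0) - 68)*(126 + 58) = 304 - (3*(-11 + 9*√(0 - 3) + 10*0)/(√(0 - 3) + 0) - 68)*(126 + 58) = 304 - (3*(-11 + 9*√(-3) + 0)/(√(-3) + 0) - 68)*184 = 304 - (3*(-11 + 9*(I*√3) + 0)/(I*√3 + 0) - 68)*184 = 304 - (3*(-11 + 9*I*√3 + 0)/((I*√3)) - 68)*184 = 304 - (3*(-I*√3/3)*(-11 + 9*I*√3) - 68)*184 = 304 - (-I*√3*(-11 + 9*I*√3) - 68)*184 = 304 - (-68 - I*√3*(-11 + 9*I*√3))*184 = 304 - (-12512 - 184*I*√3*(-11 + 9*I*√3)) = 304 + (12512 + 184*I*√3*(-11 + 9*I*√3)) = 12816 + 184*I*√3*(-11 + 9*I*√3)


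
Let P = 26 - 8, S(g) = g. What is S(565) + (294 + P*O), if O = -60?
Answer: -221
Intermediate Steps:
P = 18
S(565) + (294 + P*O) = 565 + (294 + 18*(-60)) = 565 + (294 - 1080) = 565 - 786 = -221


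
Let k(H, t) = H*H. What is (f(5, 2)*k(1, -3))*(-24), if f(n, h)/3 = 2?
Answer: -144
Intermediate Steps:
k(H, t) = H²
f(n, h) = 6 (f(n, h) = 3*2 = 6)
(f(5, 2)*k(1, -3))*(-24) = (6*1²)*(-24) = (6*1)*(-24) = 6*(-24) = -144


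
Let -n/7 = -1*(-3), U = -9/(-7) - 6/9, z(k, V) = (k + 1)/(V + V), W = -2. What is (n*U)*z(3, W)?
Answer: 13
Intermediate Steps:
z(k, V) = (1 + k)/(2*V) (z(k, V) = (1 + k)/((2*V)) = (1 + k)*(1/(2*V)) = (1 + k)/(2*V))
U = 13/21 (U = -9*(-⅐) - 6*⅑ = 9/7 - ⅔ = 13/21 ≈ 0.61905)
n = -21 (n = -(-7)*(-3) = -7*3 = -21)
(n*U)*z(3, W) = (-21*13/21)*((½)*(1 + 3)/(-2)) = -13*(-1)*4/(2*2) = -13*(-1) = 13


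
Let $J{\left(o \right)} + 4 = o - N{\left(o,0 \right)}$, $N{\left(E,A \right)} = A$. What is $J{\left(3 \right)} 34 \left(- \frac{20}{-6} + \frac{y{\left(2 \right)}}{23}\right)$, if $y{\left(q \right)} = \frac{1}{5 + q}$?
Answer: $- \frac{54842}{483} \approx -113.54$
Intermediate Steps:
$J{\left(o \right)} = -4 + o$ ($J{\left(o \right)} = -4 + \left(o - 0\right) = -4 + \left(o + 0\right) = -4 + o$)
$J{\left(3 \right)} 34 \left(- \frac{20}{-6} + \frac{y{\left(2 \right)}}{23}\right) = \left(-4 + 3\right) 34 \left(- \frac{20}{-6} + \frac{1}{\left(5 + 2\right) 23}\right) = \left(-1\right) 34 \left(\left(-20\right) \left(- \frac{1}{6}\right) + \frac{1}{7} \cdot \frac{1}{23}\right) = - 34 \left(\frac{10}{3} + \frac{1}{7} \cdot \frac{1}{23}\right) = - 34 \left(\frac{10}{3} + \frac{1}{161}\right) = \left(-34\right) \frac{1613}{483} = - \frac{54842}{483}$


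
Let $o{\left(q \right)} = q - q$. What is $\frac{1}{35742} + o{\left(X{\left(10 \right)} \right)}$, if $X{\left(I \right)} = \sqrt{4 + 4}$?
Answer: $\frac{1}{35742} \approx 2.7978 \cdot 10^{-5}$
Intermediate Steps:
$X{\left(I \right)} = 2 \sqrt{2}$ ($X{\left(I \right)} = \sqrt{8} = 2 \sqrt{2}$)
$o{\left(q \right)} = 0$
$\frac{1}{35742} + o{\left(X{\left(10 \right)} \right)} = \frac{1}{35742} + 0 = \frac{1}{35742}$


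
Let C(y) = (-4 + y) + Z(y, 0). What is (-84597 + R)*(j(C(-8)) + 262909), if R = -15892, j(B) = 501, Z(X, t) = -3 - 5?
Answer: -26469807490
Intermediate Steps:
Z(X, t) = -8
C(y) = -12 + y (C(y) = (-4 + y) - 8 = -12 + y)
(-84597 + R)*(j(C(-8)) + 262909) = (-84597 - 15892)*(501 + 262909) = -100489*263410 = -26469807490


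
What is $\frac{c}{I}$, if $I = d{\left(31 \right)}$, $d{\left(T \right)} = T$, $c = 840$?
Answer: $\frac{840}{31} \approx 27.097$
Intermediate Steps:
$I = 31$
$\frac{c}{I} = \frac{840}{31}$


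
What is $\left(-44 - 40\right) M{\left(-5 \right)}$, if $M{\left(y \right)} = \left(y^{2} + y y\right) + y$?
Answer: $-3780$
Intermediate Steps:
$M{\left(y \right)} = y + 2 y^{2}$ ($M{\left(y \right)} = \left(y^{2} + y^{2}\right) + y = 2 y^{2} + y = y + 2 y^{2}$)
$\left(-44 - 40\right) M{\left(-5 \right)} = \left(-44 - 40\right) \left(- 5 \left(1 + 2 \left(-5\right)\right)\right) = - 84 \left(- 5 \left(1 - 10\right)\right) = - 84 \left(\left(-5\right) \left(-9\right)\right) = \left(-84\right) 45 = -3780$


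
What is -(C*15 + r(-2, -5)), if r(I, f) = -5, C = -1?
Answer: 20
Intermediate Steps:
-(C*15 + r(-2, -5)) = -(-1*15 - 5) = -(-15 - 5) = -1*(-20) = 20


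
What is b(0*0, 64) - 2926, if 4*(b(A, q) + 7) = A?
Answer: -2933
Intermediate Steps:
b(A, q) = -7 + A/4
b(0*0, 64) - 2926 = (-7 + (0*0)/4) - 2926 = (-7 + (¼)*0) - 2926 = (-7 + 0) - 2926 = -7 - 2926 = -2933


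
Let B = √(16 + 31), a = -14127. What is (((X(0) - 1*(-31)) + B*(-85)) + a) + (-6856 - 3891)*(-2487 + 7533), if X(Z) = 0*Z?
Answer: -54243458 - 85*√47 ≈ -5.4244e+7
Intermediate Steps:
X(Z) = 0
B = √47 ≈ 6.8557
(((X(0) - 1*(-31)) + B*(-85)) + a) + (-6856 - 3891)*(-2487 + 7533) = (((0 - 1*(-31)) + √47*(-85)) - 14127) + (-6856 - 3891)*(-2487 + 7533) = (((0 + 31) - 85*√47) - 14127) - 10747*5046 = ((31 - 85*√47) - 14127) - 54229362 = (-14096 - 85*√47) - 54229362 = -54243458 - 85*√47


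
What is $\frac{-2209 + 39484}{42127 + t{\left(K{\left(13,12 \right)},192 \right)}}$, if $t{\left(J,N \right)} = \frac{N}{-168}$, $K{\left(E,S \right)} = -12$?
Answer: $\frac{260925}{294881} \approx 0.88485$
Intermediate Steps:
$t{\left(J,N \right)} = - \frac{N}{168}$ ($t{\left(J,N \right)} = N \left(- \frac{1}{168}\right) = - \frac{N}{168}$)
$\frac{-2209 + 39484}{42127 + t{\left(K{\left(13,12 \right)},192 \right)}} = \frac{-2209 + 39484}{42127 - \frac{8}{7}} = \frac{37275}{42127 - \frac{8}{7}} = \frac{37275}{\frac{294881}{7}} = 37275 \cdot \frac{7}{294881} = \frac{260925}{294881}$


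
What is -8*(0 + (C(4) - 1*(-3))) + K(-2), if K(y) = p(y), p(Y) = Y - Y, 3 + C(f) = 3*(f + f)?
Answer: -192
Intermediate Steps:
C(f) = -3 + 6*f (C(f) = -3 + 3*(f + f) = -3 + 3*(2*f) = -3 + 6*f)
p(Y) = 0
K(y) = 0
-8*(0 + (C(4) - 1*(-3))) + K(-2) = -8*(0 + ((-3 + 6*4) - 1*(-3))) + 0 = -8*(0 + ((-3 + 24) + 3)) + 0 = -8*(0 + (21 + 3)) + 0 = -8*(0 + 24) + 0 = -8*24 + 0 = -192 + 0 = -192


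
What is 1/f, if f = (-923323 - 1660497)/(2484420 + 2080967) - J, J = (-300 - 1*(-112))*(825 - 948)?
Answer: -4565387/105572592808 ≈ -4.3244e-5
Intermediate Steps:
J = 23124 (J = (-300 + 112)*(-123) = -188*(-123) = 23124)
f = -105572592808/4565387 (f = (-923323 - 1660497)/(2484420 + 2080967) - 1*23124 = -2583820/4565387 - 23124 = -105572592808/4565387 ≈ -23125.)
1/f = 1/(-105572592808/4565387) = -4565387/105572592808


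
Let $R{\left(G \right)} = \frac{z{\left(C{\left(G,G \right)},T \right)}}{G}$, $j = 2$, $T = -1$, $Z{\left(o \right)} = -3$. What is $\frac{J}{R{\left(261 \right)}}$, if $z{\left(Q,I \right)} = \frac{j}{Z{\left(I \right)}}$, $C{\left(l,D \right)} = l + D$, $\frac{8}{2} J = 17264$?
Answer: $-1689714$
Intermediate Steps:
$J = 4316$ ($J = \frac{1}{4} \cdot 17264 = 4316$)
$C{\left(l,D \right)} = D + l$
$z{\left(Q,I \right)} = - \frac{2}{3}$ ($z{\left(Q,I \right)} = \frac{2}{-3} = 2 \left(- \frac{1}{3}\right) = - \frac{2}{3}$)
$R{\left(G \right)} = - \frac{2}{3 G}$
$\frac{J}{R{\left(261 \right)}} = \frac{4316}{\left(- \frac{2}{3}\right) \frac{1}{261}} = \frac{4316}{- \frac{2}{783}} = 4316 \left(- \frac{783}{2}\right) = -1689714$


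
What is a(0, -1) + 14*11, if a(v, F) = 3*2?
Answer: 160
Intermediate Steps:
a(v, F) = 6
a(0, -1) + 14*11 = 6 + 14*11 = 6 + 154 = 160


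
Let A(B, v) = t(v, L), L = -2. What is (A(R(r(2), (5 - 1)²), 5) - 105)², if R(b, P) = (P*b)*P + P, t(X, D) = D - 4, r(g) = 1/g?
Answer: 12321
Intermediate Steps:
t(X, D) = -4 + D
R(b, P) = P + b*P² (R(b, P) = b*P² + P = P + b*P²)
A(B, v) = -6 (A(B, v) = -4 - 2 = -6)
(A(R(r(2), (5 - 1)²), 5) - 105)² = (-6 - 105)² = (-111)² = 12321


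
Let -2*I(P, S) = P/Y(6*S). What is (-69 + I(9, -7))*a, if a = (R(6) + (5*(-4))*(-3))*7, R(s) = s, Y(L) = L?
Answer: -63657/2 ≈ -31829.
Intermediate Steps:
a = 462 (a = (6 + (5*(-4))*(-3))*7 = (6 - 20*(-3))*7 = (6 + 60)*7 = 66*7 = 462)
I(P, S) = -P/(12*S) (I(P, S) = -P/(2*(6*S)) = -P*1/(6*S)/2 = -P/(12*S))
(-69 + I(9, -7))*a = (-69 - 1/12*9/(-7))*462 = (-69 - 1/12*9*(-⅐))*462 = (-69 + 3/28)*462 = -1929/28*462 = -63657/2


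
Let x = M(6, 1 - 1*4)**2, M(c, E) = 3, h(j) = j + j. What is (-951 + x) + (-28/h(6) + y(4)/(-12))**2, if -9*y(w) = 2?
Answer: -2731247/2916 ≈ -936.64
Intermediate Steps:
h(j) = 2*j
y(w) = -2/9 (y(w) = -1/9*2 = -2/9)
x = 9 (x = 3**2 = 9)
(-951 + x) + (-28/h(6) + y(4)/(-12))**2 = (-951 + 9) + (-28/(2*6) - 2/9/(-12))**2 = -942 + (-28/12 - 2/9*(-1/12))**2 = -942 + (-28*1/12 + 1/54)**2 = -942 + (-7/3 + 1/54)**2 = -942 + (-125/54)**2 = -942 + 15625/2916 = -2731247/2916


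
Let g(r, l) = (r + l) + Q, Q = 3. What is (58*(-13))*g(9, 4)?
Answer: -12064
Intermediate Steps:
g(r, l) = 3 + l + r (g(r, l) = (r + l) + 3 = (l + r) + 3 = 3 + l + r)
(58*(-13))*g(9, 4) = (58*(-13))*(3 + 4 + 9) = -754*16 = -12064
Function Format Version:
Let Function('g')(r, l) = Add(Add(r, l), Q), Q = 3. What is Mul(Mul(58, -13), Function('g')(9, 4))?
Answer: -12064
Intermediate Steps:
Function('g')(r, l) = Add(3, l, r) (Function('g')(r, l) = Add(Add(r, l), 3) = Add(Add(l, r), 3) = Add(3, l, r))
Mul(Mul(58, -13), Function('g')(9, 4)) = Mul(Mul(58, -13), Add(3, 4, 9)) = Mul(-754, 16) = -12064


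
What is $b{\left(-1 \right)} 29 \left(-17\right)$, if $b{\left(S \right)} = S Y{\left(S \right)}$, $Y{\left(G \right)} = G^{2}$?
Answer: $493$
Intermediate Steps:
$b{\left(S \right)} = S^{3}$ ($b{\left(S \right)} = S S^{2} = S^{3}$)
$b{\left(-1 \right)} 29 \left(-17\right) = \left(-1\right)^{3} \cdot 29 \left(-17\right) = \left(-1\right) 29 \left(-17\right) = \left(-29\right) \left(-17\right) = 493$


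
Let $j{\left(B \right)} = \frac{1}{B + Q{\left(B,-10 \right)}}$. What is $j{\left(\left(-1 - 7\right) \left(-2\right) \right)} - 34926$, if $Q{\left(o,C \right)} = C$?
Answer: $- \frac{209555}{6} \approx -34926.0$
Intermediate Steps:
$j{\left(B \right)} = \frac{1}{-10 + B}$ ($j{\left(B \right)} = \frac{1}{B - 10} = \frac{1}{-10 + B}$)
$j{\left(\left(-1 - 7\right) \left(-2\right) \right)} - 34926 = \frac{1}{-10 + \left(-1 - 7\right) \left(-2\right)} - 34926 = \frac{1}{-10 - -16} - 34926 = \frac{1}{-10 + 16} - 34926 = \frac{1}{6} - 34926 = - \frac{209555}{6}$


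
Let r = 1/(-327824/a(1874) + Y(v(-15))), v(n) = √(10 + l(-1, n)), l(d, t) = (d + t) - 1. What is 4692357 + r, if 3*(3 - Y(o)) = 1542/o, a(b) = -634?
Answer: 1017337971167717036/216807453227 - 51651346*I*√7/216807453227 ≈ 4.6924e+6 - 0.00063031*I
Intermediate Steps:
l(d, t) = -1 + d + t
v(n) = √(8 + n) (v(n) = √(10 + (-1 - 1 + n)) = √(10 + (-2 + n)) = √(8 + n))
Y(o) = 3 - 514/o
r = 1/(164863/317 + 514*I*√7/7) (r = 1/(-327824/(-634) + (3 - 514/√(8 - 15))) = 1/(-327824*(-1/634) + (3 - 514*(-I*√7/7))) = 1/(163912/317 + (3 - 514*(-I*√7/7))) = 1/(163912/317 + (3 - (-514)*I*√7/7)) = 1/(163912/317 + (3 + 514*I*√7/7)) = 1/(164863/317 + 514*I*√7/7) ≈ 0.0016874 - 0.00063031*I)
4692357 + r = 4692357 + (365830997/216807453227 - 51651346*I*√7/216807453227) = 1017337971167717036/216807453227 - 51651346*I*√7/216807453227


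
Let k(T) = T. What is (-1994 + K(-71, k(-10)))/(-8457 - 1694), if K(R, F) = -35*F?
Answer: 1644/10151 ≈ 0.16195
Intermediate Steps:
(-1994 + K(-71, k(-10)))/(-8457 - 1694) = (-1994 - 35*(-10))/(-8457 - 1694) = (-1994 + 350)/(-10151) = -1644*(-1/10151) = 1644/10151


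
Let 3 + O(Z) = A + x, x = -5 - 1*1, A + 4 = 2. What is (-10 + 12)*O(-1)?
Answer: -22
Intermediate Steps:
A = -2 (A = -4 + 2 = -2)
x = -6 (x = -5 - 1 = -6)
O(Z) = -11 (O(Z) = -3 + (-2 - 6) = -3 - 8 = -11)
(-10 + 12)*O(-1) = (-10 + 12)*(-11) = 2*(-11) = -22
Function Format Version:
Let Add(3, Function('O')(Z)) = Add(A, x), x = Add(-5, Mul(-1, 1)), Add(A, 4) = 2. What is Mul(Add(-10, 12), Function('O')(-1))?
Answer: -22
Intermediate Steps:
A = -2 (A = Add(-4, 2) = -2)
x = -6 (x = Add(-5, -1) = -6)
Function('O')(Z) = -11 (Function('O')(Z) = Add(-3, Add(-2, -6)) = Add(-3, -8) = -11)
Mul(Add(-10, 12), Function('O')(-1)) = Mul(Add(-10, 12), -11) = Mul(2, -11) = -22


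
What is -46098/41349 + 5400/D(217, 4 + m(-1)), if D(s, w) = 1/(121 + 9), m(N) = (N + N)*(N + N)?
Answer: 9675650634/13783 ≈ 7.0200e+5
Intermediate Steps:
m(N) = 4*N² (m(N) = (2*N)*(2*N) = 4*N²)
D(s, w) = 1/130
-46098/41349 + 5400/D(217, 4 + m(-1)) = -46098/41349 + 5400/(1/130) = -46098*1/41349 + 5400*130 = -15366/13783 + 702000 = 9675650634/13783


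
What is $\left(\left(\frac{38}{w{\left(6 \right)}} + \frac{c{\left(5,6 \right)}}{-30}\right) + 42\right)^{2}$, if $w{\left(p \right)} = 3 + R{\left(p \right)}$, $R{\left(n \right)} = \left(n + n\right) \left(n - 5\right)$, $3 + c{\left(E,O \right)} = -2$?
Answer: $\frac{199809}{100} \approx 1998.1$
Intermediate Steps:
$c{\left(E,O \right)} = -5$ ($c{\left(E,O \right)} = -3 - 2 = -5$)
$R{\left(n \right)} = 2 n \left(-5 + n\right)$
$w{\left(p \right)} = 3 + 2 p \left(-5 + p\right)$
$\left(\left(\frac{38}{w{\left(6 \right)}} + \frac{c{\left(5,6 \right)}}{-30}\right) + 42\right)^{2} = \left(\left(\frac{38}{3 + 2 \cdot 6 \left(-5 + 6\right)} - \frac{5}{-30}\right) + 42\right)^{2} = \left(\left(\frac{38}{3 + 2 \cdot 6 \cdot 1} - - \frac{1}{6}\right) + 42\right)^{2} = \left(\left(\frac{38}{3 + 12} + \frac{1}{6}\right) + 42\right)^{2} = \left(\left(\frac{38}{15} + \frac{1}{6}\right) + 42\right)^{2} = \left(\frac{27}{10} + 42\right)^{2} = \left(\frac{447}{10}\right)^{2} = \frac{199809}{100}$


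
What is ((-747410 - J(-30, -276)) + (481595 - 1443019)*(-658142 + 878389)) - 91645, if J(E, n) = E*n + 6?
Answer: -211751599069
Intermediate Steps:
J(E, n) = 6 + E*n
((-747410 - J(-30, -276)) + (481595 - 1443019)*(-658142 + 878389)) - 91645 = ((-747410 - (6 - 30*(-276))) + (481595 - 1443019)*(-658142 + 878389)) - 91645 = ((-747410 - (6 + 8280)) - 961424*220247) - 91645 = ((-747410 - 1*8286) - 211750751728) - 91645 = ((-747410 - 8286) - 211750751728) - 91645 = (-755696 - 211750751728) - 91645 = -211751507424 - 91645 = -211751599069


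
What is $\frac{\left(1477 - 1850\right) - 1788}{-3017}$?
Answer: $\frac{2161}{3017} \approx 0.71627$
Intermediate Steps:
$\frac{\left(1477 - 1850\right) - 1788}{-3017} = \left(-373 - 1788\right) \left(- \frac{1}{3017}\right) = \left(-2161\right) \left(- \frac{1}{3017}\right) = \frac{2161}{3017}$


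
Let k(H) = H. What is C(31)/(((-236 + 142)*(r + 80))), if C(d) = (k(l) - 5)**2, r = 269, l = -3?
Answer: -32/16403 ≈ -0.0019509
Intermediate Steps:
C(d) = 64 (C(d) = (-3 - 5)**2 = (-8)**2 = 64)
C(31)/(((-236 + 142)*(r + 80))) = 64/(((-236 + 142)*(269 + 80))) = 64/((-94*349)) = 64/(-32806) = 64*(-1/32806) = -32/16403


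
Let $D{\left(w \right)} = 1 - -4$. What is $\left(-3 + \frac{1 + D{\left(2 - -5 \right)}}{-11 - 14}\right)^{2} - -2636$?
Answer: $\frac{1654061}{625} \approx 2646.5$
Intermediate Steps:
$D{\left(w \right)} = 5$ ($D{\left(w \right)} = 1 + 4 = 5$)
$\left(-3 + \frac{1 + D{\left(2 - -5 \right)}}{-11 - 14}\right)^{2} - -2636 = \left(-3 + \frac{1 + 5}{-11 - 14}\right)^{2} - -2636 = \left(-3 + \frac{6}{-25}\right)^{2} + 2636 = \left(-3 + 6 \left(- \frac{1}{25}\right)\right)^{2} + 2636 = \left(-3 - \frac{6}{25}\right)^{2} + 2636 = \left(- \frac{81}{25}\right)^{2} + 2636 = \frac{6561}{625} + 2636 = \frac{1654061}{625}$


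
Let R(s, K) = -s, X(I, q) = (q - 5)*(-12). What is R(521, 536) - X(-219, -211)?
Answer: -3113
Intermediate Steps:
X(I, q) = 60 - 12*q (X(I, q) = (-5 + q)*(-12) = 60 - 12*q)
R(521, 536) - X(-219, -211) = -1*521 - (60 - 12*(-211)) = -521 - (60 + 2532) = -521 - 1*2592 = -521 - 2592 = -3113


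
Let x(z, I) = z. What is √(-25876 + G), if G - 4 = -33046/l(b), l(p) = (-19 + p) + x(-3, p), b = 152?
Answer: I*√653155/5 ≈ 161.64*I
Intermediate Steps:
l(p) = -22 + p (l(p) = (-19 + p) - 3 = -22 + p)
G = -1251/5 (G = 4 - 33046/(-22 + 152) = 4 - 33046/130 = 4 - 33046*1/130 = 4 - 1271/5 = -1251/5 ≈ -250.20)
√(-25876 + G) = √(-25876 - 1251/5) = √(-130631/5) = I*√653155/5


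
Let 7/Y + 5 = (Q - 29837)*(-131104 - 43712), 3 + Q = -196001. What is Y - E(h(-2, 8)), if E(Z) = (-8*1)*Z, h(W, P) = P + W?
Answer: 1895069772055/39480620251 ≈ 48.000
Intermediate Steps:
Q = -196004 (Q = -3 - 196001 = -196004)
E(Z) = -8*Z
Y = 7/39480620251 (Y = 7/(-5 + (-196004 - 29837)*(-131104 - 43712)) = 7/(-5 - 225841*(-174816)) = 7/(-5 + 39480620256) = 7/39480620251 ≈ 1.7730e-10)
Y - E(h(-2, 8)) = 7/39480620251 - (-8)*(8 - 2) = 7/39480620251 - (-8)*6 = 7/39480620251 - 1*(-48) = 7/39480620251 + 48 = 1895069772055/39480620251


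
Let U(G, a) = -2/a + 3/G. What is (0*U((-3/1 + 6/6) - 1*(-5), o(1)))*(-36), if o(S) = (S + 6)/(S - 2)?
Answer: 0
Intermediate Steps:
o(S) = (6 + S)/(-2 + S)
(0*U((-3/1 + 6/6) - 1*(-5), o(1)))*(-36) = (0*(-2*(-2 + 1)/(6 + 1) + 3/((-3/1 + 6/6) - 1*(-5))))*(-36) = (0*(-2/(7/(-1)) + 3/((-3*1 + 6*(1/6)) + 5)))*(-36) = (0*(-2/((-1*7)) + 3/((-3 + 1) + 5)))*(-36) = (0*(-2/(-7) + 3/(-2 + 5)))*(-36) = (0*(-2*(-1/7) + 3/3))*(-36) = (0*(2/7 + 3*(1/3)))*(-36) = (0*(2/7 + 1))*(-36) = (0*(9/7))*(-36) = 0*(-36) = 0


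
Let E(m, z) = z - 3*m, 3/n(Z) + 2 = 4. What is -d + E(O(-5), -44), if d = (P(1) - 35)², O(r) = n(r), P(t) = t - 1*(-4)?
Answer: -1897/2 ≈ -948.50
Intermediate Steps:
n(Z) = 3/2 (n(Z) = 3/(-2 + 4) = 3/2)
P(t) = 4 + t (P(t) = t + 4 = 4 + t)
O(r) = 3/2
d = 900 (d = ((4 + 1) - 35)² = (5 - 35)² = (-30)² = 900)
-d + E(O(-5), -44) = -1*900 + (-44 - 3*3/2) = -900 + (-44 - 9/2) = -900 - 97/2 = -1897/2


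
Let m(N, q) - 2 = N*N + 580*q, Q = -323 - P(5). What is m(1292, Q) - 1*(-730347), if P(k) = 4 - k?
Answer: 2212853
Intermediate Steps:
Q = -322 (Q = -323 - (4 - 1*5) = -323 - (4 - 5) = -323 - 1*(-1) = -323 + 1 = -322)
m(N, q) = 2 + N² + 580*q (m(N, q) = 2 + (N*N + 580*q) = 2 + (N² + 580*q) = 2 + N² + 580*q)
m(1292, Q) - 1*(-730347) = (2 + 1292² + 580*(-322)) - 1*(-730347) = (2 + 1669264 - 186760) + 730347 = 1482506 + 730347 = 2212853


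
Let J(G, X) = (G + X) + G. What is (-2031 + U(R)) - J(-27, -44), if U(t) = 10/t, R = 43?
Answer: -83109/43 ≈ -1932.8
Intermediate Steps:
J(G, X) = X + 2*G
(-2031 + U(R)) - J(-27, -44) = (-2031 + 10/43) - (-44 + 2*(-27)) = (-2031 + 10*(1/43)) - (-44 - 54) = (-2031 + 10/43) - 1*(-98) = -87323/43 + 98 = -83109/43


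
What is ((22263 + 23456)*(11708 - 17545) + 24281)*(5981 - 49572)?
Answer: 11631714421502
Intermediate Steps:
((22263 + 23456)*(11708 - 17545) + 24281)*(5981 - 49572) = (45719*(-5837) + 24281)*(-43591) = (-266861803 + 24281)*(-43591) = -266837522*(-43591) = 11631714421502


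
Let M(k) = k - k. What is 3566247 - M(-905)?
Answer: 3566247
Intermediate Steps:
M(k) = 0
3566247 - M(-905) = 3566247 - 1*0 = 3566247 + 0 = 3566247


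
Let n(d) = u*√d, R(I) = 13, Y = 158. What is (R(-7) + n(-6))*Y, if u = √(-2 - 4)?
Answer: 1106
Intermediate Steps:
u = I*√6 (u = √(-6) = I*√6 ≈ 2.4495*I)
n(d) = I*√6*√d (n(d) = (I*√6)*√d = I*√6*√d)
(R(-7) + n(-6))*Y = (13 + I*√6*√(-6))*158 = (13 + I*√6*(I*√6))*158 = (13 - 6)*158 = 7*158 = 1106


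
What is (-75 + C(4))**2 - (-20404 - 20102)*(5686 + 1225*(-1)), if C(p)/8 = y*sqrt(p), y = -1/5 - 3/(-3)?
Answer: 4517528371/25 ≈ 1.8070e+8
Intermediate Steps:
y = 4/5 (y = -1*1/5 - 3*(-1/3) = -1/5 + 1 = 4/5 ≈ 0.80000)
C(p) = 32*sqrt(p)/5 (C(p) = 8*(4*sqrt(p)/5) = 32*sqrt(p)/5)
(-75 + C(4))**2 - (-20404 - 20102)*(5686 + 1225*(-1)) = (-75 + 32*sqrt(4)/5)**2 - (-20404 - 20102)*(5686 + 1225*(-1)) = (-75 + (32/5)*2)**2 - (-40506)*(5686 - 1225) = (-75 + 64/5)**2 - (-40506)*4461 = (-311/5)**2 - 1*(-180697266) = 96721/25 + 180697266 = 4517528371/25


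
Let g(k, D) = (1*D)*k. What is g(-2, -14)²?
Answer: 784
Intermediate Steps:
g(k, D) = D*k
g(-2, -14)² = (-14*(-2))² = 28² = 784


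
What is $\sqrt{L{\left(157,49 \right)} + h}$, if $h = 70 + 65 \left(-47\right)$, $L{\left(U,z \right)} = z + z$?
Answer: $i \sqrt{2887} \approx 53.731 i$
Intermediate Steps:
$L{\left(U,z \right)} = 2 z$
$h = -2985$ ($h = 70 - 3055 = -2985$)
$\sqrt{L{\left(157,49 \right)} + h} = \sqrt{2 \cdot 49 - 2985} = \sqrt{98 - 2985} = \sqrt{-2887} = i \sqrt{2887}$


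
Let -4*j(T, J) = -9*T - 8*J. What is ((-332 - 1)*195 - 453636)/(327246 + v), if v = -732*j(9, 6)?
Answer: -172857/101213 ≈ -1.7079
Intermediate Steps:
j(T, J) = 2*J + 9*T/4 (j(T, J) = -(-9*T - 8*J)/4 = 2*J + 9*T/4)
v = -23607 (v = -732*(2*6 + (9/4)*9) = -732*(12 + 81/4) = -732*129/4 = -23607)
((-332 - 1)*195 - 453636)/(327246 + v) = ((-332 - 1)*195 - 453636)/(327246 - 23607) = (-333*195 - 453636)/303639 = (-64935 - 453636)*(1/303639) = -518571*1/303639 = -172857/101213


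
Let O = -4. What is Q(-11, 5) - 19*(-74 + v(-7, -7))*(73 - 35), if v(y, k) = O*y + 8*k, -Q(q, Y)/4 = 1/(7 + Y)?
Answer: 220931/3 ≈ 73644.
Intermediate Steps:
Q(q, Y) = -4/(7 + Y)
v(y, k) = -4*y + 8*k
Q(-11, 5) - 19*(-74 + v(-7, -7))*(73 - 35) = -4/(7 + 5) - 19*(-74 + (-4*(-7) + 8*(-7)))*(73 - 35) = -4/12 - 19*(-74 + (28 - 56))*38 = -4*1/12 - 19*(-74 - 28)*38 = -1/3 - (-1938)*38 = -1/3 - 19*(-3876) = -1/3 + 73644 = 220931/3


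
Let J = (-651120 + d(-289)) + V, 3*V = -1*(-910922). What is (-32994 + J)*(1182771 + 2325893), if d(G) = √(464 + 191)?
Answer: -4004859262880/3 + 3508664*√655 ≈ -1.3349e+12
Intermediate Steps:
V = 910922/3 (V = (-1*(-910922))/3 = (⅓)*910922 = 910922/3 ≈ 3.0364e+5)
d(G) = √655
J = -1042438/3 + √655 (J = (-651120 + √655) + 910922/3 = -1042438/3 + √655 ≈ -3.4745e+5)
(-32994 + J)*(1182771 + 2325893) = (-32994 + (-1042438/3 + √655))*(1182771 + 2325893) = (-1141420/3 + √655)*3508664 = -4004859262880/3 + 3508664*√655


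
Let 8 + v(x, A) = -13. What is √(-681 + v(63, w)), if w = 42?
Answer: 3*I*√78 ≈ 26.495*I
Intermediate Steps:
v(x, A) = -21 (v(x, A) = -8 - 13 = -21)
√(-681 + v(63, w)) = √(-681 - 21) = √(-702) = 3*I*√78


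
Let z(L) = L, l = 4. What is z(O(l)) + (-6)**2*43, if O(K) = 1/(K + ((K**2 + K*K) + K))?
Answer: 61921/40 ≈ 1548.0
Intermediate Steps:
O(K) = 1/(2*K + 2*K**2) (O(K) = 1/(K + ((K**2 + K**2) + K)) = 1/(K + (2*K**2 + K)) = 1/(K + (K + 2*K**2)) = 1/(2*K + 2*K**2))
z(O(l)) + (-6)**2*43 = (1/2)/(4*(1 + 4)) + (-6)**2*43 = (1/2)*(1/4)/5 + 36*43 = (1/2)*(1/4)*(1/5) + 1548 = 1/40 + 1548 = 61921/40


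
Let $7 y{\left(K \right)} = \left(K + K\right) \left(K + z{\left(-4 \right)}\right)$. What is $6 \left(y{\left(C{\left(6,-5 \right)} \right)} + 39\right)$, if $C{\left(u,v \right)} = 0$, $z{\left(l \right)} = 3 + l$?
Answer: $234$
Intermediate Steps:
$y{\left(K \right)} = \frac{2 K \left(-1 + K\right)}{7}$ ($y{\left(K \right)} = \frac{\left(K + K\right) \left(K + \left(3 - 4\right)\right)}{7} = \frac{2 K \left(K - 1\right)}{7} = \frac{2 K \left(-1 + K\right)}{7}$)
$6 \left(y{\left(C{\left(6,-5 \right)} \right)} + 39\right) = 6 \left(\frac{2}{7} \cdot 0 \left(-1 + 0\right) + 39\right) = 6 \left(\frac{2}{7} \cdot 0 \left(-1\right) + 39\right) = 6 \left(0 + 39\right) = 6 \cdot 39 = 234$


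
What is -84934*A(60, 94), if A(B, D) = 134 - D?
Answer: -3397360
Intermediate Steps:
-84934*A(60, 94) = -84934/(1/(134 - 1*94)) = -84934/(1/(134 - 94)) = -84934/(1/40) = -84934/1/40 = -84934*40 = -3397360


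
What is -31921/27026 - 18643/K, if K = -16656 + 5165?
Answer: 137041507/310555766 ≈ 0.44128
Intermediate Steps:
K = -11491
-31921/27026 - 18643/K = -31921/27026 - 18643/(-11491) = -31921*1/27026 - 18643*(-1/11491) = -31921/27026 + 18643/11491 = 137041507/310555766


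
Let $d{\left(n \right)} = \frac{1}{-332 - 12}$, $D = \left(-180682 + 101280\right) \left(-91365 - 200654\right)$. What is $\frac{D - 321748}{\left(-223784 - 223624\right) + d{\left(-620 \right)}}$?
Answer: $- \frac{7976180386160}{153908353} \approx -51824.0$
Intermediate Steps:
$D = 23186892638$ ($D = \left(-79402\right) \left(-292019\right) = 23186892638$)
$d{\left(n \right)} = - \frac{1}{344}$ ($d{\left(n \right)} = \frac{1}{-344} = - \frac{1}{344}$)
$\frac{D - 321748}{\left(-223784 - 223624\right) + d{\left(-620 \right)}} = \frac{23186892638 - 321748}{\left(-223784 - 223624\right) - \frac{1}{344}} = \frac{23186570890}{-447408 - \frac{1}{344}} = \frac{23186570890}{- \frac{153908353}{344}} = 23186570890 \left(- \frac{344}{153908353}\right) = - \frac{7976180386160}{153908353}$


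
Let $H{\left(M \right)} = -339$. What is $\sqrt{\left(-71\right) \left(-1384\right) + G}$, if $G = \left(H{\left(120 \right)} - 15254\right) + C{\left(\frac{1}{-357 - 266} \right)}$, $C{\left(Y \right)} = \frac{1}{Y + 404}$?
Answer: $\frac{2 \sqrt{1309268095864311}}{251691} \approx 287.53$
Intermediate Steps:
$C{\left(Y \right)} = \frac{1}{404 + Y}$
$G = - \frac{3924617140}{251691}$ ($G = \left(-339 - 15254\right) + \frac{1}{404 + \frac{1}{-357 - 266}} = -15593 + \frac{1}{404 + \frac{1}{-623}} = -15593 + \frac{1}{404 - \frac{1}{623}} = -15593 + \frac{1}{\frac{251691}{623}} = -15593 + \frac{623}{251691} = - \frac{3924617140}{251691} \approx -15593.0$)
$\sqrt{\left(-71\right) \left(-1384\right) + G} = \sqrt{\left(-71\right) \left(-1384\right) - \frac{3924617140}{251691}} = \sqrt{98264 - \frac{3924617140}{251691}} = \sqrt{\frac{20807547284}{251691}} = \frac{2 \sqrt{1309268095864311}}{251691}$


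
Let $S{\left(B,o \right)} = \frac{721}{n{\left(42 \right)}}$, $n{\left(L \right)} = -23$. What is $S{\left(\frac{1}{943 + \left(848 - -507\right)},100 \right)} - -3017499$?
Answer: $\frac{69401756}{23} \approx 3.0175 \cdot 10^{6}$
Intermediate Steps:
$S{\left(B,o \right)} = - \frac{721}{23}$ ($S{\left(B,o \right)} = \frac{721}{-23} = 721 \left(- \frac{1}{23}\right) = - \frac{721}{23}$)
$S{\left(\frac{1}{943 + \left(848 - -507\right)},100 \right)} - -3017499 = - \frac{721}{23} - -3017499 = - \frac{721}{23} + 3017499 = \frac{69401756}{23}$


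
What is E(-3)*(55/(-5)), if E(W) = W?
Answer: 33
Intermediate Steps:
E(-3)*(55/(-5)) = -165/(-5) = -165*(-1)/5 = -3*(-11) = 33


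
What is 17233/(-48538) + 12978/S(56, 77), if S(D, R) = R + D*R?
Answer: 26394787/10144442 ≈ 2.6019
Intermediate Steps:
17233/(-48538) + 12978/S(56, 77) = 17233/(-48538) + 12978/((77*(1 + 56))) = 17233*(-1/48538) + 12978/((77*57)) = -17233/48538 + 12978/4389 = -17233/48538 + 12978*(1/4389) = -17233/48538 + 618/209 = 26394787/10144442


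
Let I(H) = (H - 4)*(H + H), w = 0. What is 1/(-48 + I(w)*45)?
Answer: -1/48 ≈ -0.020833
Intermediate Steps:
I(H) = 2*H*(-4 + H) (I(H) = (-4 + H)*(2*H) = 2*H*(-4 + H))
1/(-48 + I(w)*45) = 1/(-48 + (2*0*(-4 + 0))*45) = 1/(-48 + (2*0*(-4))*45) = 1/(-48 + 0*45) = 1/(-48 + 0) = 1/(-48) = -1/48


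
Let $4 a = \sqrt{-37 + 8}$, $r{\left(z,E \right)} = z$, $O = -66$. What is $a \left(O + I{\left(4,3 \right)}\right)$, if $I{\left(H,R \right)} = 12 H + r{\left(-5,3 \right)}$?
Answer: $- \frac{23 i \sqrt{29}}{4} \approx - 30.965 i$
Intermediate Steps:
$a = \frac{i \sqrt{29}}{4}$ ($a = \frac{\sqrt{-37 + 8}}{4} = \frac{\sqrt{-29}}{4} = \frac{i \sqrt{29}}{4} \approx 1.3463 i$)
$I{\left(H,R \right)} = -5 + 12 H$ ($I{\left(H,R \right)} = 12 H - 5 = -5 + 12 H$)
$a \left(O + I{\left(4,3 \right)}\right) = \frac{i \sqrt{29}}{4} \left(-66 + \left(-5 + 12 \cdot 4\right)\right) = \frac{i \sqrt{29}}{4} \left(-66 + \left(-5 + 48\right)\right) = \frac{i \sqrt{29}}{4} \left(-66 + 43\right) = \frac{i \sqrt{29}}{4} \left(-23\right) = - \frac{23 i \sqrt{29}}{4}$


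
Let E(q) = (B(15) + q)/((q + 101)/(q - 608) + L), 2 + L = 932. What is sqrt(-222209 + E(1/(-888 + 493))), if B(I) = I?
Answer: 2*I*sqrt(3001573804139684598542270)/7350615435 ≈ 471.39*I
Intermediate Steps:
L = 930 (L = -2 + 932 = 930)
E(q) = (15 + q)/(930 + (101 + q)/(-608 + q)) (E(q) = (15 + q)/((q + 101)/(q - 608) + 930) = (15 + q)/((101 + q)/(-608 + q) + 930) = (15 + q)/(930 + (101 + q)/(-608 + q)))
sqrt(-222209 + E(1/(-888 + 493))) = sqrt(-222209 + (-9120 + (1/(-888 + 493))**2 - 593/(-888 + 493))/(-565339 + 931/(-888 + 493))) = sqrt(-222209 + (-9120 + (1/(-395))**2 - 593/(-395))/(-565339 + 931/(-395))) = sqrt(-222209 + (-9120 + (-1/395)**2 - 593*(-1/395))/(-565339 + 931*(-1/395))) = sqrt(-222209 + (-9120 + 1/156025 + 593/395)/(-565339 - 931/395)) = sqrt(-222209 - 1422713764/156025/(-223309836/395)) = sqrt(-222209 - 395/223309836*(-1422713764/156025)) = sqrt(-222209 + 355678441/22051846305) = sqrt(-4900118359909304/22051846305) = 2*I*sqrt(3001573804139684598542270)/7350615435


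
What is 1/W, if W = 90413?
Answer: 1/90413 ≈ 1.1060e-5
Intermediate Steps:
1/W = 1/90413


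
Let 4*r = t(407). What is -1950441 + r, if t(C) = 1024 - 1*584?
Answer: -1950331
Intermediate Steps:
t(C) = 440 (t(C) = 1024 - 584 = 440)
r = 110 (r = (1/4)*440 = 110)
-1950441 + r = -1950441 + 110 = -1950331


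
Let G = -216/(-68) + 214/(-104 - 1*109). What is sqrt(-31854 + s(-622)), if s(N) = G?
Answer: I*sqrt(417629736870)/3621 ≈ 178.47*I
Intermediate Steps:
G = 7864/3621 (G = -216*(-1/68) + 214/(-104 - 109) = 54/17 + 214/(-213) = 54/17 + 214*(-1/213) = 54/17 - 214/213 = 7864/3621 ≈ 2.1718)
s(N) = 7864/3621
sqrt(-31854 + s(-622)) = sqrt(-31854 + 7864/3621) = sqrt(-115335470/3621) = I*sqrt(417629736870)/3621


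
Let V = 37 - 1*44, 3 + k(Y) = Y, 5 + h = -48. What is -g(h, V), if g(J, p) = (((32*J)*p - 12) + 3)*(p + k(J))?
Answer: 747369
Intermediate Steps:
h = -53 (h = -5 - 48 = -53)
k(Y) = -3 + Y
V = -7 (V = 37 - 44 = -7)
g(J, p) = (-9 + 32*J*p)*(-3 + J + p) (g(J, p) = (((32*J)*p - 12) + 3)*(p + (-3 + J)) = ((32*J*p - 12) + 3)*(-3 + J + p) = ((-12 + 32*J*p) + 3)*(-3 + J + p) = (-9 + 32*J*p)*(-3 + J + p))
-g(h, V) = -(27 - 9*(-53) - 9*(-7) + 32*(-53)*(-7)**2 + 32*(-53)*(-7)*(-3 - 53)) = -(27 + 477 + 63 + 32*(-53)*49 + 32*(-53)*(-7)*(-56)) = -(27 + 477 + 63 - 83104 - 664832) = -1*(-747369) = 747369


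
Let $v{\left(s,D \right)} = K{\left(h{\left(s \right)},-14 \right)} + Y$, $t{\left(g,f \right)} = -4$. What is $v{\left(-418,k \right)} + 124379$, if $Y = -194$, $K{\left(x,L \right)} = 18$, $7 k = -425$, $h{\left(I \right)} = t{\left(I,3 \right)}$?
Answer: $124203$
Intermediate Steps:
$h{\left(I \right)} = -4$
$k = - \frac{425}{7}$ ($k = \frac{1}{7} \left(-425\right) = - \frac{425}{7} \approx -60.714$)
$v{\left(s,D \right)} = -176$ ($v{\left(s,D \right)} = 18 - 194 = -176$)
$v{\left(-418,k \right)} + 124379 = -176 + 124379 = 124203$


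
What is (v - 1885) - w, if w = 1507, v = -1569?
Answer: -4961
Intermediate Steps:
(v - 1885) - w = (-1569 - 1885) - 1*1507 = -3454 - 1507 = -4961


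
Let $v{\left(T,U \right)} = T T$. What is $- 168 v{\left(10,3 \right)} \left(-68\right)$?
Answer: $1142400$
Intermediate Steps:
$v{\left(T,U \right)} = T^{2}$
$- 168 v{\left(10,3 \right)} \left(-68\right) = - 168 \cdot 10^{2} \left(-68\right) = \left(-168\right) 100 \left(-68\right) = \left(-16800\right) \left(-68\right) = 1142400$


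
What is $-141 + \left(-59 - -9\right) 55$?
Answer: $-2891$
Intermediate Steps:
$-141 + \left(-59 - -9\right) 55 = -141 + \left(-59 + 9\right) 55 = -141 - 2750 = -2891$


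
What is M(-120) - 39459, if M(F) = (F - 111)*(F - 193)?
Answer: 32844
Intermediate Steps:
M(F) = (-193 + F)*(-111 + F) (M(F) = (-111 + F)*(-193 + F) = (-193 + F)*(-111 + F))
M(-120) - 39459 = (21423 + (-120)**2 - 304*(-120)) - 39459 = (21423 + 14400 + 36480) - 39459 = 72303 - 39459 = 32844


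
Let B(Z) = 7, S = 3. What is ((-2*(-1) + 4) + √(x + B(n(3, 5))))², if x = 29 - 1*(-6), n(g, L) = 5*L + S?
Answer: (6 + √42)² ≈ 155.77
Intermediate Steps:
n(g, L) = 3 + 5*L (n(g, L) = 5*L + 3 = 3 + 5*L)
x = 35 (x = 29 + 6 = 35)
((-2*(-1) + 4) + √(x + B(n(3, 5))))² = ((-2*(-1) + 4) + √(35 + 7))² = ((2 + 4) + √42)² = (6 + √42)²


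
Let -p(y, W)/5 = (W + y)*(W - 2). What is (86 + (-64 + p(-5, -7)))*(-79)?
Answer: 40922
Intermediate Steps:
p(y, W) = -5*(-2 + W)*(W + y) (p(y, W) = -5*(W + y)*(W - 2) = -5*(W + y)*(-2 + W) = -5*(-2 + W)*(W + y))
(86 + (-64 + p(-5, -7)))*(-79) = (86 + (-64 + (-5*(-7)² + 10*(-7) + 10*(-5) - 5*(-7)*(-5))))*(-79) = (86 + (-64 + (-5*49 - 70 - 50 - 175)))*(-79) = (86 + (-64 + (-245 - 70 - 50 - 175)))*(-79) = (86 + (-64 - 540))*(-79) = (86 - 604)*(-79) = -518*(-79) = 40922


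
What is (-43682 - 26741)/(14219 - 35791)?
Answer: 70423/21572 ≈ 3.2646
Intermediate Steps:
(-43682 - 26741)/(14219 - 35791) = -70423/(-21572) = -70423*(-1/21572) = 70423/21572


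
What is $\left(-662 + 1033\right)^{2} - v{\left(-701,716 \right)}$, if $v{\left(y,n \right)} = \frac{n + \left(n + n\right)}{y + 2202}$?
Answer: $\frac{206596993}{1501} \approx 1.3764 \cdot 10^{5}$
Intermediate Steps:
$v{\left(y,n \right)} = \frac{3 n}{2202 + y}$ ($v{\left(y,n \right)} = \frac{n + 2 n}{2202 + y} = \frac{3 n}{2202 + y}$)
$\left(-662 + 1033\right)^{2} - v{\left(-701,716 \right)} = \left(-662 + 1033\right)^{2} - 3 \cdot 716 \frac{1}{2202 - 701} = 371^{2} - 3 \cdot 716 \cdot \frac{1}{1501} = 137641 - 3 \cdot 716 \cdot \frac{1}{1501} = 137641 - \frac{2148}{1501} = \frac{206596993}{1501}$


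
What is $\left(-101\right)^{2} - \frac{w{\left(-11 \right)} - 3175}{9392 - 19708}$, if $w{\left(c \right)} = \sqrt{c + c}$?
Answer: $\frac{105230341}{10316} + \frac{i \sqrt{22}}{10316} \approx 10201.0 + 0.00045467 i$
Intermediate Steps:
$w{\left(c \right)} = \sqrt{2} \sqrt{c}$ ($w{\left(c \right)} = \sqrt{2 c} = \sqrt{2} \sqrt{c}$)
$\left(-101\right)^{2} - \frac{w{\left(-11 \right)} - 3175}{9392 - 19708} = \left(-101\right)^{2} - \frac{\sqrt{2} \sqrt{-11} - 3175}{9392 - 19708} = 10201 - \frac{\sqrt{2} i \sqrt{11} - 3175}{-10316} = 10201 - \left(i \sqrt{22} - 3175\right) \left(- \frac{1}{10316}\right) = 10201 - \left(-3175 + i \sqrt{22}\right) \left(- \frac{1}{10316}\right) = 10201 - \left(\frac{3175}{10316} - \frac{i \sqrt{22}}{10316}\right) = \frac{105230341}{10316} + \frac{i \sqrt{22}}{10316}$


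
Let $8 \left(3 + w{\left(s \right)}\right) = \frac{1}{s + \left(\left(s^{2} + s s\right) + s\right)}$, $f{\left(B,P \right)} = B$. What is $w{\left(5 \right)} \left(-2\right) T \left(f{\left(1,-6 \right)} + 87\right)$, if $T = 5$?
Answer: $\frac{15829}{6} \approx 2638.2$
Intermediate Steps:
$w{\left(s \right)} = -3 + \frac{1}{8 \left(2 s + 2 s^{2}\right)}$ ($w{\left(s \right)} = -3 + \frac{1}{8 \left(s + \left(\left(s^{2} + s s\right) + s\right)\right)} = -3 + \frac{1}{8 \left(s + \left(\left(s^{2} + s^{2}\right) + s\right)\right)} = -3 + \frac{1}{8 \left(s + \left(2 s^{2} + s\right)\right)} = -3 + \frac{1}{8 \left(s + \left(s + 2 s^{2}\right)\right)} = -3 + \frac{1}{8 \left(2 s + 2 s^{2}\right)}$)
$w{\left(5 \right)} \left(-2\right) T \left(f{\left(1,-6 \right)} + 87\right) = \frac{1 - 240 - 48 \cdot 5^{2}}{16 \cdot 5 \left(1 + 5\right)} \left(-2\right) 5 \left(1 + 87\right) = \frac{1}{16} \cdot \frac{1}{5} \cdot \frac{1}{6} \left(1 - 240 - 1200\right) \left(-2\right) 5 \cdot 88 = \frac{1}{16} \cdot \frac{1}{5} \cdot \frac{1}{6} \left(-1439\right) \left(-2\right) 5 \cdot 88 = \left(- \frac{1439}{480}\right) \left(-2\right) 5 \cdot 88 = \frac{1439}{240} \cdot 5 \cdot 88 = \frac{1439}{48} \cdot 88 = \frac{15829}{6}$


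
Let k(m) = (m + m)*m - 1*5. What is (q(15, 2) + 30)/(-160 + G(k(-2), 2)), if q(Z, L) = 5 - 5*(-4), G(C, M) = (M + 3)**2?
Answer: -11/27 ≈ -0.40741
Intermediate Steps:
k(m) = -5 + 2*m**2 (k(m) = (2*m)*m - 5 = 2*m**2 - 5 = -5 + 2*m**2)
G(C, M) = (3 + M)**2
q(Z, L) = 25 (q(Z, L) = 5 + 20 = 25)
(q(15, 2) + 30)/(-160 + G(k(-2), 2)) = (25 + 30)/(-160 + (3 + 2)**2) = 55/(-160 + 5**2) = 55/(-160 + 25) = 55/(-135) = 55*(-1/135) = -11/27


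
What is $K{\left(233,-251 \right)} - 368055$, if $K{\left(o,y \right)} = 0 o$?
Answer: $-368055$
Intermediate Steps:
$K{\left(o,y \right)} = 0$
$K{\left(233,-251 \right)} - 368055 = 0 - 368055 = -368055$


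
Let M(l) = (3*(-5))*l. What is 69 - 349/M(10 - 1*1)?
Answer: 9664/135 ≈ 71.585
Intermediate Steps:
M(l) = -15*l
69 - 349/M(10 - 1*1) = 69 - 349*(-1/(15*(10 - 1*1))) = 69 - 349*(-1/(15*(10 - 1))) = 69 - 349/((-15*9)) = 69 - 349/(-135) = 69 - 349*(-1/135) = 69 + 349/135 = 9664/135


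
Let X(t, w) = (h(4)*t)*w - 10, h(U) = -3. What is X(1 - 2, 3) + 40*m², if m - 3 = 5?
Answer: 2559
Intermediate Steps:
m = 8 (m = 3 + 5 = 8)
X(t, w) = -10 - 3*t*w (X(t, w) = (-3*t)*w - 10 = -3*t*w - 10 = -10 - 3*t*w)
X(1 - 2, 3) + 40*m² = (-10 - 3*(1 - 2)*3) + 40*8² = (-10 - 3*(-1)*3) + 40*64 = (-10 + 9) + 2560 = -1 + 2560 = 2559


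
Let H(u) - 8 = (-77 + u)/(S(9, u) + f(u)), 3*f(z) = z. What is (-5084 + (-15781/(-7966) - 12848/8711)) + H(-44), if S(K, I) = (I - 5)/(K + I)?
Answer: -69961413578757/13808973374 ≈ -5066.4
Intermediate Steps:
f(z) = z/3
S(K, I) = (-5 + I)/(I + K)
H(u) = 8 + (-77 + u)/(u/3 + (-5 + u)/(9 + u)) (H(u) = 8 + (-77 + u)/((-5 + u)/(u + 9) + u/3) = 8 + (-77 + u)/((-5 + u)/(9 + u) + u/3) = 8 + (-77 + u)/(u/3 + (-5 + u)/(9 + u)))
(-5084 + (-15781/(-7966) - 12848/8711)) + H(-44) = (-5084 + (-15781/(-7966) - 12848/8711)) + (-2199 - 108*(-44) + 11*(-44)²)/(-15 + (-44)² + 12*(-44)) = (-5084 + (-15781*(-1/7966) - 12848*1/8711)) + (-2199 + 4752 + 11*1936)/(-15 + 1936 - 528) = (-5084 + (15781/7966 - 12848/8711)) + (-2199 + 4752 + 21296)/1393 = (-5084 + 35121123/69391826) + (1/1393)*23849 = -352752922261/69391826 + 3407/199 = -69961413578757/13808973374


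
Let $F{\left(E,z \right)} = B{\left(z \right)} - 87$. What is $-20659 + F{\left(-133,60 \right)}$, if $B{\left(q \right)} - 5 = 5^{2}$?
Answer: $-20716$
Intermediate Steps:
$B{\left(q \right)} = 30$ ($B{\left(q \right)} = 5 + 5^{2} = 5 + 25 = 30$)
$F{\left(E,z \right)} = -57$ ($F{\left(E,z \right)} = 30 - 87 = -57$)
$-20659 + F{\left(-133,60 \right)} = -20659 - 57 = -20716$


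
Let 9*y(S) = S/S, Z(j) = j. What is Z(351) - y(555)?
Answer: 3158/9 ≈ 350.89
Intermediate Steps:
y(S) = 1/9 (y(S) = (S/S)/9 = (1/9)*1 = 1/9)
Z(351) - y(555) = 351 - 1*1/9 = 351 - 1/9 = 3158/9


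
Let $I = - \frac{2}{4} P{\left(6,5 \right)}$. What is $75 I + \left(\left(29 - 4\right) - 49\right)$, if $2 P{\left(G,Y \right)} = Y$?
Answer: $- \frac{471}{4} \approx -117.75$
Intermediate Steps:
$P{\left(G,Y \right)} = \frac{Y}{2}$
$I = - \frac{5}{4}$ ($I = - \frac{2}{4} \cdot \frac{1}{2} \cdot 5 = \left(-2\right) \frac{1}{4} \cdot \frac{5}{2} = \left(- \frac{1}{2}\right) \frac{5}{2} = - \frac{5}{4} \approx -1.25$)
$75 I + \left(\left(29 - 4\right) - 49\right) = 75 \left(- \frac{5}{4}\right) + \left(\left(29 - 4\right) - 49\right) = - \frac{375}{4} + \left(\left(29 - 4\right) - 49\right) = - \frac{375}{4} + \left(25 - 49\right) = - \frac{375}{4} - 24 = - \frac{471}{4}$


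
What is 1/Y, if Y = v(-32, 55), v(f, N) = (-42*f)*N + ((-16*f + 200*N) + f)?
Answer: 1/85400 ≈ 1.1710e-5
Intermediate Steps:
v(f, N) = -15*f + 200*N - 42*N*f (v(f, N) = -42*N*f + (-15*f + 200*N) = -15*f + 200*N - 42*N*f)
Y = 85400 (Y = -15*(-32) + 200*55 - 42*55*(-32) = 480 + 11000 + 73920 = 85400)
1/Y = 1/85400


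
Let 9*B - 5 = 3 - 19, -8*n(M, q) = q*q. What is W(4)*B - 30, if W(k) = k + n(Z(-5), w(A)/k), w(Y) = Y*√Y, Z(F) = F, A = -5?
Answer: -41567/1152 ≈ -36.082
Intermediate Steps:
w(Y) = Y^(3/2)
n(M, q) = -q²/8 (n(M, q) = -q*q/8 = -q²/8)
B = -11/9 (B = 5/9 + (3 - 19)/9 = 5/9 + (⅑)*(-16) = 5/9 - 16/9 = -11/9 ≈ -1.2222)
W(k) = k + 125/(8*k²) (W(k) = k - (-125/k²)/8 = k - (-125)/(8*k²) = k + 125/(8*k²))
W(4)*B - 30 = (4 + (125/8)/4²)*(-11/9) - 30 = (4 + (125/8)*(1/16))*(-11/9) - 30 = (4 + 125/128)*(-11/9) - 30 = (637/128)*(-11/9) - 30 = -7007/1152 - 30 = -41567/1152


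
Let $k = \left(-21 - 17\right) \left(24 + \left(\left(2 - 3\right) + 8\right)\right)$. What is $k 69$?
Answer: $-81282$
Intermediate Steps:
$k = -1178$ ($k = - 38 \left(24 + \left(-1 + 8\right)\right) = - 38 \left(24 + 7\right) = \left(-38\right) 31 = -1178$)
$k 69 = \left(-1178\right) 69 = -81282$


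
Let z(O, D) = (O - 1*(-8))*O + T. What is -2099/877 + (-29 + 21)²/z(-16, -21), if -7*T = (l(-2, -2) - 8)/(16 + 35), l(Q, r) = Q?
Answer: -37949599/20042081 ≈ -1.8935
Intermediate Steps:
T = 10/357 (T = -(-2 - 8)/(7*(16 + 35)) = -(-10)/(7*51) = -⅐*(-10/51) = 10/357 ≈ 0.028011)
z(O, D) = 10/357 + O*(8 + O) (z(O, D) = (O - 1*(-8))*O + 10/357 = (O + 8)*O + 10/357 = (8 + O)*O + 10/357 = O*(8 + O) + 10/357 = 10/357 + O*(8 + O))
-2099/877 + (-29 + 21)²/z(-16, -21) = -2099/877 + (-29 + 21)²/(10/357 + (-16)² + 8*(-16)) = -2099*1/877 + (-8)²/(10/357 + 256 - 128) = -2099/877 + 64/(45706/357) = -2099/877 + 64*(357/45706) = -2099/877 + 11424/22853 = -37949599/20042081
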